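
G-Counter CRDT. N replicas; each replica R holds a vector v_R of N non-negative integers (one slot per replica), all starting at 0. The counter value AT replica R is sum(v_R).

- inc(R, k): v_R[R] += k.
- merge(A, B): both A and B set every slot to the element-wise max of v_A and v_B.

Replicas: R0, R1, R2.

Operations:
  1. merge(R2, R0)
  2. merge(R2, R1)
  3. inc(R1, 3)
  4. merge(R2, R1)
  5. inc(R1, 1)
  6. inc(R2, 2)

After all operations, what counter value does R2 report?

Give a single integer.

Op 1: merge R2<->R0 -> R2=(0,0,0) R0=(0,0,0)
Op 2: merge R2<->R1 -> R2=(0,0,0) R1=(0,0,0)
Op 3: inc R1 by 3 -> R1=(0,3,0) value=3
Op 4: merge R2<->R1 -> R2=(0,3,0) R1=(0,3,0)
Op 5: inc R1 by 1 -> R1=(0,4,0) value=4
Op 6: inc R2 by 2 -> R2=(0,3,2) value=5

Answer: 5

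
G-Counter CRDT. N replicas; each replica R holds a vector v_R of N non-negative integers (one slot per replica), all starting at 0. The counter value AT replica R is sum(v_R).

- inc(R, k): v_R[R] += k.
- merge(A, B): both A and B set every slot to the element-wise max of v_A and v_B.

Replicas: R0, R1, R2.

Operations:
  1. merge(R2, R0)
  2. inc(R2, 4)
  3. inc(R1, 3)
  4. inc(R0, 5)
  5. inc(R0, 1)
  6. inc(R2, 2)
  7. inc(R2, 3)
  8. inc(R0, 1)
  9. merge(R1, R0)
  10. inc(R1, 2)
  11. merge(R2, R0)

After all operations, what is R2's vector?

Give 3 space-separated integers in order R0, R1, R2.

Op 1: merge R2<->R0 -> R2=(0,0,0) R0=(0,0,0)
Op 2: inc R2 by 4 -> R2=(0,0,4) value=4
Op 3: inc R1 by 3 -> R1=(0,3,0) value=3
Op 4: inc R0 by 5 -> R0=(5,0,0) value=5
Op 5: inc R0 by 1 -> R0=(6,0,0) value=6
Op 6: inc R2 by 2 -> R2=(0,0,6) value=6
Op 7: inc R2 by 3 -> R2=(0,0,9) value=9
Op 8: inc R0 by 1 -> R0=(7,0,0) value=7
Op 9: merge R1<->R0 -> R1=(7,3,0) R0=(7,3,0)
Op 10: inc R1 by 2 -> R1=(7,5,0) value=12
Op 11: merge R2<->R0 -> R2=(7,3,9) R0=(7,3,9)

Answer: 7 3 9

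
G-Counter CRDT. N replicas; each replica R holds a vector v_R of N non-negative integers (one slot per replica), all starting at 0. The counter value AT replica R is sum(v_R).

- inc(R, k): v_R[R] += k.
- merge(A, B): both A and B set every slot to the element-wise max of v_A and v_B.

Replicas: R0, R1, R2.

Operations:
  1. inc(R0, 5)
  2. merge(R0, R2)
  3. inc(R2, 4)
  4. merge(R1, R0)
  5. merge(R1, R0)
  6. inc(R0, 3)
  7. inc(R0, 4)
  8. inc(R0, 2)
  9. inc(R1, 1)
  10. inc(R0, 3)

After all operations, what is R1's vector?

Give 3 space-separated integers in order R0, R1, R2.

Op 1: inc R0 by 5 -> R0=(5,0,0) value=5
Op 2: merge R0<->R2 -> R0=(5,0,0) R2=(5,0,0)
Op 3: inc R2 by 4 -> R2=(5,0,4) value=9
Op 4: merge R1<->R0 -> R1=(5,0,0) R0=(5,0,0)
Op 5: merge R1<->R0 -> R1=(5,0,0) R0=(5,0,0)
Op 6: inc R0 by 3 -> R0=(8,0,0) value=8
Op 7: inc R0 by 4 -> R0=(12,0,0) value=12
Op 8: inc R0 by 2 -> R0=(14,0,0) value=14
Op 9: inc R1 by 1 -> R1=(5,1,0) value=6
Op 10: inc R0 by 3 -> R0=(17,0,0) value=17

Answer: 5 1 0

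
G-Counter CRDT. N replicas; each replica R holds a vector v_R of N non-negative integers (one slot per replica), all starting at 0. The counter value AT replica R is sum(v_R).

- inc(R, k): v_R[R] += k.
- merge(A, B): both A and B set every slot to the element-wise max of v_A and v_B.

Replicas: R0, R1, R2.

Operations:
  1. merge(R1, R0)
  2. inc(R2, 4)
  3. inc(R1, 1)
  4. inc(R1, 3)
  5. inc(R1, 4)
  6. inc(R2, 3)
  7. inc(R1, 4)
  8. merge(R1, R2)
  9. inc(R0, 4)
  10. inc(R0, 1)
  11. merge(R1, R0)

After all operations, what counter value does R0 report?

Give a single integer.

Answer: 24

Derivation:
Op 1: merge R1<->R0 -> R1=(0,0,0) R0=(0,0,0)
Op 2: inc R2 by 4 -> R2=(0,0,4) value=4
Op 3: inc R1 by 1 -> R1=(0,1,0) value=1
Op 4: inc R1 by 3 -> R1=(0,4,0) value=4
Op 5: inc R1 by 4 -> R1=(0,8,0) value=8
Op 6: inc R2 by 3 -> R2=(0,0,7) value=7
Op 7: inc R1 by 4 -> R1=(0,12,0) value=12
Op 8: merge R1<->R2 -> R1=(0,12,7) R2=(0,12,7)
Op 9: inc R0 by 4 -> R0=(4,0,0) value=4
Op 10: inc R0 by 1 -> R0=(5,0,0) value=5
Op 11: merge R1<->R0 -> R1=(5,12,7) R0=(5,12,7)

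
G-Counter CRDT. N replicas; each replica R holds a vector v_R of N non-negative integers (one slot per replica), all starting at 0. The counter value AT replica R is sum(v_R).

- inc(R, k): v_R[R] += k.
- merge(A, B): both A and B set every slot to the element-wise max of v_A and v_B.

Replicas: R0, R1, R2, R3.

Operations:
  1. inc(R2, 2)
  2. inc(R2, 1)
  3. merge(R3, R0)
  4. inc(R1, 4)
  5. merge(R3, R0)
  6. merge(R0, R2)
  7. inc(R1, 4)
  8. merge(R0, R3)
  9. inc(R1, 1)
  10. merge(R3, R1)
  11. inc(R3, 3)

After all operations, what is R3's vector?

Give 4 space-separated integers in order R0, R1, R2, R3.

Answer: 0 9 3 3

Derivation:
Op 1: inc R2 by 2 -> R2=(0,0,2,0) value=2
Op 2: inc R2 by 1 -> R2=(0,0,3,0) value=3
Op 3: merge R3<->R0 -> R3=(0,0,0,0) R0=(0,0,0,0)
Op 4: inc R1 by 4 -> R1=(0,4,0,0) value=4
Op 5: merge R3<->R0 -> R3=(0,0,0,0) R0=(0,0,0,0)
Op 6: merge R0<->R2 -> R0=(0,0,3,0) R2=(0,0,3,0)
Op 7: inc R1 by 4 -> R1=(0,8,0,0) value=8
Op 8: merge R0<->R3 -> R0=(0,0,3,0) R3=(0,0,3,0)
Op 9: inc R1 by 1 -> R1=(0,9,0,0) value=9
Op 10: merge R3<->R1 -> R3=(0,9,3,0) R1=(0,9,3,0)
Op 11: inc R3 by 3 -> R3=(0,9,3,3) value=15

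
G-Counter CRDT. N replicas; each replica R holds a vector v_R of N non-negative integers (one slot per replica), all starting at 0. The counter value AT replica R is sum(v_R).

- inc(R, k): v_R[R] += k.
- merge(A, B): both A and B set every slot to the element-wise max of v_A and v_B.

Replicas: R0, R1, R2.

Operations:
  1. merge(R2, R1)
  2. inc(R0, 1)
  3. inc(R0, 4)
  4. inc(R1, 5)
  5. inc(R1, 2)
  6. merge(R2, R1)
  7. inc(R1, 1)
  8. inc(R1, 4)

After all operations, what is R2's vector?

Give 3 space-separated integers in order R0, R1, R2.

Op 1: merge R2<->R1 -> R2=(0,0,0) R1=(0,0,0)
Op 2: inc R0 by 1 -> R0=(1,0,0) value=1
Op 3: inc R0 by 4 -> R0=(5,0,0) value=5
Op 4: inc R1 by 5 -> R1=(0,5,0) value=5
Op 5: inc R1 by 2 -> R1=(0,7,0) value=7
Op 6: merge R2<->R1 -> R2=(0,7,0) R1=(0,7,0)
Op 7: inc R1 by 1 -> R1=(0,8,0) value=8
Op 8: inc R1 by 4 -> R1=(0,12,0) value=12

Answer: 0 7 0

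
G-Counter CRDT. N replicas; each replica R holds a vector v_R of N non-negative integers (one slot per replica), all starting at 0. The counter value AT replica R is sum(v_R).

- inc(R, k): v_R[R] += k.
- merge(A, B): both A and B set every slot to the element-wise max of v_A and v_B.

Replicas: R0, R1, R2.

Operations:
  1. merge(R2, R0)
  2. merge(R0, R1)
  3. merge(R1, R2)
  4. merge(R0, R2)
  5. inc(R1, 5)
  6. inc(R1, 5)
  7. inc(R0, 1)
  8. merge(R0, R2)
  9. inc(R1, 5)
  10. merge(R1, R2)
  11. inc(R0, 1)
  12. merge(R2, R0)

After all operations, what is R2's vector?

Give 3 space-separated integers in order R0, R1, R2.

Op 1: merge R2<->R0 -> R2=(0,0,0) R0=(0,0,0)
Op 2: merge R0<->R1 -> R0=(0,0,0) R1=(0,0,0)
Op 3: merge R1<->R2 -> R1=(0,0,0) R2=(0,0,0)
Op 4: merge R0<->R2 -> R0=(0,0,0) R2=(0,0,0)
Op 5: inc R1 by 5 -> R1=(0,5,0) value=5
Op 6: inc R1 by 5 -> R1=(0,10,0) value=10
Op 7: inc R0 by 1 -> R0=(1,0,0) value=1
Op 8: merge R0<->R2 -> R0=(1,0,0) R2=(1,0,0)
Op 9: inc R1 by 5 -> R1=(0,15,0) value=15
Op 10: merge R1<->R2 -> R1=(1,15,0) R2=(1,15,0)
Op 11: inc R0 by 1 -> R0=(2,0,0) value=2
Op 12: merge R2<->R0 -> R2=(2,15,0) R0=(2,15,0)

Answer: 2 15 0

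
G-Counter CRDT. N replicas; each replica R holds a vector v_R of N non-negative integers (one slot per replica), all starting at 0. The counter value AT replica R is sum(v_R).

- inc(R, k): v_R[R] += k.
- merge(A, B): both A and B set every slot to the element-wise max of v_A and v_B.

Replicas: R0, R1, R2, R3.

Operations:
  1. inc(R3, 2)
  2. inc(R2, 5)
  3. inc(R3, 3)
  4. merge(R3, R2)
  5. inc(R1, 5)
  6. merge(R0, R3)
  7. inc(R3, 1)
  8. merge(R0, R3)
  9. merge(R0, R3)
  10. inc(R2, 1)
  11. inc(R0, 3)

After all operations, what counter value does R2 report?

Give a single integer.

Answer: 11

Derivation:
Op 1: inc R3 by 2 -> R3=(0,0,0,2) value=2
Op 2: inc R2 by 5 -> R2=(0,0,5,0) value=5
Op 3: inc R3 by 3 -> R3=(0,0,0,5) value=5
Op 4: merge R3<->R2 -> R3=(0,0,5,5) R2=(0,0,5,5)
Op 5: inc R1 by 5 -> R1=(0,5,0,0) value=5
Op 6: merge R0<->R3 -> R0=(0,0,5,5) R3=(0,0,5,5)
Op 7: inc R3 by 1 -> R3=(0,0,5,6) value=11
Op 8: merge R0<->R3 -> R0=(0,0,5,6) R3=(0,0,5,6)
Op 9: merge R0<->R3 -> R0=(0,0,5,6) R3=(0,0,5,6)
Op 10: inc R2 by 1 -> R2=(0,0,6,5) value=11
Op 11: inc R0 by 3 -> R0=(3,0,5,6) value=14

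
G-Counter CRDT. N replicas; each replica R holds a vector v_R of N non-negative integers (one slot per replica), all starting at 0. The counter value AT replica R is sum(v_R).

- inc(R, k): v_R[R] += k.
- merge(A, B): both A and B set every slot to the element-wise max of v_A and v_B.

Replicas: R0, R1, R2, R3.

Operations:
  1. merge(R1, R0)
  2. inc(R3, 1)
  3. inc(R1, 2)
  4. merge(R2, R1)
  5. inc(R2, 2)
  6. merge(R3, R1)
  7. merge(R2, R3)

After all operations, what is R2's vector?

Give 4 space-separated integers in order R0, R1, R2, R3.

Answer: 0 2 2 1

Derivation:
Op 1: merge R1<->R0 -> R1=(0,0,0,0) R0=(0,0,0,0)
Op 2: inc R3 by 1 -> R3=(0,0,0,1) value=1
Op 3: inc R1 by 2 -> R1=(0,2,0,0) value=2
Op 4: merge R2<->R1 -> R2=(0,2,0,0) R1=(0,2,0,0)
Op 5: inc R2 by 2 -> R2=(0,2,2,0) value=4
Op 6: merge R3<->R1 -> R3=(0,2,0,1) R1=(0,2,0,1)
Op 7: merge R2<->R3 -> R2=(0,2,2,1) R3=(0,2,2,1)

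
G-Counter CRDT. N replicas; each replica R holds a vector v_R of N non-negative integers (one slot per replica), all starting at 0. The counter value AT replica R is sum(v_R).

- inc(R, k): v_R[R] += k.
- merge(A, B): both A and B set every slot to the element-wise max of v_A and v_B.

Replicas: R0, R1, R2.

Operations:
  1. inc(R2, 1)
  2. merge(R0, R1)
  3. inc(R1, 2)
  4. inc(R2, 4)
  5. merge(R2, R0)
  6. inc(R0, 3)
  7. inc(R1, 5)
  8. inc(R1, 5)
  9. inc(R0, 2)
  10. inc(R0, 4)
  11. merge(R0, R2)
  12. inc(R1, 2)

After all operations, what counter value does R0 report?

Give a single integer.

Op 1: inc R2 by 1 -> R2=(0,0,1) value=1
Op 2: merge R0<->R1 -> R0=(0,0,0) R1=(0,0,0)
Op 3: inc R1 by 2 -> R1=(0,2,0) value=2
Op 4: inc R2 by 4 -> R2=(0,0,5) value=5
Op 5: merge R2<->R0 -> R2=(0,0,5) R0=(0,0,5)
Op 6: inc R0 by 3 -> R0=(3,0,5) value=8
Op 7: inc R1 by 5 -> R1=(0,7,0) value=7
Op 8: inc R1 by 5 -> R1=(0,12,0) value=12
Op 9: inc R0 by 2 -> R0=(5,0,5) value=10
Op 10: inc R0 by 4 -> R0=(9,0,5) value=14
Op 11: merge R0<->R2 -> R0=(9,0,5) R2=(9,0,5)
Op 12: inc R1 by 2 -> R1=(0,14,0) value=14

Answer: 14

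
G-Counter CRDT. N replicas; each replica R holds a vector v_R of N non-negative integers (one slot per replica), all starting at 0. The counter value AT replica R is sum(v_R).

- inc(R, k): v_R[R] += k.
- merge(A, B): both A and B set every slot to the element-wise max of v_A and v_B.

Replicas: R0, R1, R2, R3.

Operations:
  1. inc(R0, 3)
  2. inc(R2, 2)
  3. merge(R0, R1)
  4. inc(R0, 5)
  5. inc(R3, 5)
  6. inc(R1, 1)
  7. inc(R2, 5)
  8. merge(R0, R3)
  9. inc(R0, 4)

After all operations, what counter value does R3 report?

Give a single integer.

Op 1: inc R0 by 3 -> R0=(3,0,0,0) value=3
Op 2: inc R2 by 2 -> R2=(0,0,2,0) value=2
Op 3: merge R0<->R1 -> R0=(3,0,0,0) R1=(3,0,0,0)
Op 4: inc R0 by 5 -> R0=(8,0,0,0) value=8
Op 5: inc R3 by 5 -> R3=(0,0,0,5) value=5
Op 6: inc R1 by 1 -> R1=(3,1,0,0) value=4
Op 7: inc R2 by 5 -> R2=(0,0,7,0) value=7
Op 8: merge R0<->R3 -> R0=(8,0,0,5) R3=(8,0,0,5)
Op 9: inc R0 by 4 -> R0=(12,0,0,5) value=17

Answer: 13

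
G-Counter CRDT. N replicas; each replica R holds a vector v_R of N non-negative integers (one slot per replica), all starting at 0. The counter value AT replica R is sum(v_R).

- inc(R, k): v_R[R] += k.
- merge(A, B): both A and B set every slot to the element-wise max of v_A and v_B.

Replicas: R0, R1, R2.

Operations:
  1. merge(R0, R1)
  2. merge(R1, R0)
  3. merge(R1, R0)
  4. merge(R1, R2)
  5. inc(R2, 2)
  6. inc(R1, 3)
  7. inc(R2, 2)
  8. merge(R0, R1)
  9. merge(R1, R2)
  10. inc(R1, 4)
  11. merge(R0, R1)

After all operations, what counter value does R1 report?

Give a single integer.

Answer: 11

Derivation:
Op 1: merge R0<->R1 -> R0=(0,0,0) R1=(0,0,0)
Op 2: merge R1<->R0 -> R1=(0,0,0) R0=(0,0,0)
Op 3: merge R1<->R0 -> R1=(0,0,0) R0=(0,0,0)
Op 4: merge R1<->R2 -> R1=(0,0,0) R2=(0,0,0)
Op 5: inc R2 by 2 -> R2=(0,0,2) value=2
Op 6: inc R1 by 3 -> R1=(0,3,0) value=3
Op 7: inc R2 by 2 -> R2=(0,0,4) value=4
Op 8: merge R0<->R1 -> R0=(0,3,0) R1=(0,3,0)
Op 9: merge R1<->R2 -> R1=(0,3,4) R2=(0,3,4)
Op 10: inc R1 by 4 -> R1=(0,7,4) value=11
Op 11: merge R0<->R1 -> R0=(0,7,4) R1=(0,7,4)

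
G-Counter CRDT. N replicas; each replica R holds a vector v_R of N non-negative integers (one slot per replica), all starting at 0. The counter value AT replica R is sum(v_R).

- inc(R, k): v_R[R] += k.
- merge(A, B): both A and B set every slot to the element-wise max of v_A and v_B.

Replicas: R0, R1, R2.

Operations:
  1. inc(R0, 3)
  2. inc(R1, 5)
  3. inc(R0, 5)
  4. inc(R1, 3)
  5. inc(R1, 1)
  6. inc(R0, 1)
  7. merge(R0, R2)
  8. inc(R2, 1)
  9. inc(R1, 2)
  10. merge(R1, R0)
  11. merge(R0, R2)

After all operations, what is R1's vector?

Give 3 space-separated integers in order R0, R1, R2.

Op 1: inc R0 by 3 -> R0=(3,0,0) value=3
Op 2: inc R1 by 5 -> R1=(0,5,0) value=5
Op 3: inc R0 by 5 -> R0=(8,0,0) value=8
Op 4: inc R1 by 3 -> R1=(0,8,0) value=8
Op 5: inc R1 by 1 -> R1=(0,9,0) value=9
Op 6: inc R0 by 1 -> R0=(9,0,0) value=9
Op 7: merge R0<->R2 -> R0=(9,0,0) R2=(9,0,0)
Op 8: inc R2 by 1 -> R2=(9,0,1) value=10
Op 9: inc R1 by 2 -> R1=(0,11,0) value=11
Op 10: merge R1<->R0 -> R1=(9,11,0) R0=(9,11,0)
Op 11: merge R0<->R2 -> R0=(9,11,1) R2=(9,11,1)

Answer: 9 11 0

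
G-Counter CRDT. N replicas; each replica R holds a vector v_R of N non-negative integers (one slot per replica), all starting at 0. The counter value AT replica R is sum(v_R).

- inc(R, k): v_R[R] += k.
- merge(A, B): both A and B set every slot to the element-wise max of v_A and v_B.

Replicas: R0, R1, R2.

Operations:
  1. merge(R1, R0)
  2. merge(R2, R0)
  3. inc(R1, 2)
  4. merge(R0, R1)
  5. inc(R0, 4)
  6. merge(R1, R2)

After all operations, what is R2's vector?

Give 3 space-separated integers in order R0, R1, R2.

Answer: 0 2 0

Derivation:
Op 1: merge R1<->R0 -> R1=(0,0,0) R0=(0,0,0)
Op 2: merge R2<->R0 -> R2=(0,0,0) R0=(0,0,0)
Op 3: inc R1 by 2 -> R1=(0,2,0) value=2
Op 4: merge R0<->R1 -> R0=(0,2,0) R1=(0,2,0)
Op 5: inc R0 by 4 -> R0=(4,2,0) value=6
Op 6: merge R1<->R2 -> R1=(0,2,0) R2=(0,2,0)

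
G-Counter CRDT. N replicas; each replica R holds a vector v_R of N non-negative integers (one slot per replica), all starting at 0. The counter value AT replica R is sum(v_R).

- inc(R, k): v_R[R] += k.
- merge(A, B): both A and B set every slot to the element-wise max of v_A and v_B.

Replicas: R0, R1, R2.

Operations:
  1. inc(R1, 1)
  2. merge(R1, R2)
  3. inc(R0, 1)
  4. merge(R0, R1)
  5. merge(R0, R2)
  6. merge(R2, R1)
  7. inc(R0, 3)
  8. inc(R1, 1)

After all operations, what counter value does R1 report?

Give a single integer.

Answer: 3

Derivation:
Op 1: inc R1 by 1 -> R1=(0,1,0) value=1
Op 2: merge R1<->R2 -> R1=(0,1,0) R2=(0,1,0)
Op 3: inc R0 by 1 -> R0=(1,0,0) value=1
Op 4: merge R0<->R1 -> R0=(1,1,0) R1=(1,1,0)
Op 5: merge R0<->R2 -> R0=(1,1,0) R2=(1,1,0)
Op 6: merge R2<->R1 -> R2=(1,1,0) R1=(1,1,0)
Op 7: inc R0 by 3 -> R0=(4,1,0) value=5
Op 8: inc R1 by 1 -> R1=(1,2,0) value=3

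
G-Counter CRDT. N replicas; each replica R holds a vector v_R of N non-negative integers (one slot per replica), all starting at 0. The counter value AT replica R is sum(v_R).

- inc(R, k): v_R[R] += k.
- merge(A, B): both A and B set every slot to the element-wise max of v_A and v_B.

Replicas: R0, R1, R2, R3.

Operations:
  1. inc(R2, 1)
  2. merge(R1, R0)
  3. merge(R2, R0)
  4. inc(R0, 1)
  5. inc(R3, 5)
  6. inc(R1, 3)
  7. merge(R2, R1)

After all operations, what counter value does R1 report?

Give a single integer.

Op 1: inc R2 by 1 -> R2=(0,0,1,0) value=1
Op 2: merge R1<->R0 -> R1=(0,0,0,0) R0=(0,0,0,0)
Op 3: merge R2<->R0 -> R2=(0,0,1,0) R0=(0,0,1,0)
Op 4: inc R0 by 1 -> R0=(1,0,1,0) value=2
Op 5: inc R3 by 5 -> R3=(0,0,0,5) value=5
Op 6: inc R1 by 3 -> R1=(0,3,0,0) value=3
Op 7: merge R2<->R1 -> R2=(0,3,1,0) R1=(0,3,1,0)

Answer: 4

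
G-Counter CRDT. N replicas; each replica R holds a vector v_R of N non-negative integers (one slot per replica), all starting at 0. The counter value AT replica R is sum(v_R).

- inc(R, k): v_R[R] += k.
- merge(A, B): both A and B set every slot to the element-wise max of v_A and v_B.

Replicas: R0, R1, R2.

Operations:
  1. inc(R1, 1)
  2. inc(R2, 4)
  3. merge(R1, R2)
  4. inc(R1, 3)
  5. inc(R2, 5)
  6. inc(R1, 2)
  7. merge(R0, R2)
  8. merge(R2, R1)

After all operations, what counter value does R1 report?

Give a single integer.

Op 1: inc R1 by 1 -> R1=(0,1,0) value=1
Op 2: inc R2 by 4 -> R2=(0,0,4) value=4
Op 3: merge R1<->R2 -> R1=(0,1,4) R2=(0,1,4)
Op 4: inc R1 by 3 -> R1=(0,4,4) value=8
Op 5: inc R2 by 5 -> R2=(0,1,9) value=10
Op 6: inc R1 by 2 -> R1=(0,6,4) value=10
Op 7: merge R0<->R2 -> R0=(0,1,9) R2=(0,1,9)
Op 8: merge R2<->R1 -> R2=(0,6,9) R1=(0,6,9)

Answer: 15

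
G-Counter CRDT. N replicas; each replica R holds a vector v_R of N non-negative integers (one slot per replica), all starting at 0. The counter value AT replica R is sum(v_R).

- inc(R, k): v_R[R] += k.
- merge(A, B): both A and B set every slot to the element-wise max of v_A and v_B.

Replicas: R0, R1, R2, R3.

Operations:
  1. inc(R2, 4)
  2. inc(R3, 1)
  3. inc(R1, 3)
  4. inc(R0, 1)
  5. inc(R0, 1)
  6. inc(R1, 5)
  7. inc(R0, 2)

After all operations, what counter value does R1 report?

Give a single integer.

Op 1: inc R2 by 4 -> R2=(0,0,4,0) value=4
Op 2: inc R3 by 1 -> R3=(0,0,0,1) value=1
Op 3: inc R1 by 3 -> R1=(0,3,0,0) value=3
Op 4: inc R0 by 1 -> R0=(1,0,0,0) value=1
Op 5: inc R0 by 1 -> R0=(2,0,0,0) value=2
Op 6: inc R1 by 5 -> R1=(0,8,0,0) value=8
Op 7: inc R0 by 2 -> R0=(4,0,0,0) value=4

Answer: 8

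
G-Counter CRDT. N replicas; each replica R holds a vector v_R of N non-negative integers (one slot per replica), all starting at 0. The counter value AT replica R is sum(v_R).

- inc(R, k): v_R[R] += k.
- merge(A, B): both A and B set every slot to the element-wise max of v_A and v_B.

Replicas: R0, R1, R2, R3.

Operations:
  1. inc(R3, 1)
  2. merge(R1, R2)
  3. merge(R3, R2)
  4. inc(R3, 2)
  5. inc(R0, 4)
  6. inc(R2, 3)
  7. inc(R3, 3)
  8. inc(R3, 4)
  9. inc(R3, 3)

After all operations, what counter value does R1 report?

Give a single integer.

Op 1: inc R3 by 1 -> R3=(0,0,0,1) value=1
Op 2: merge R1<->R2 -> R1=(0,0,0,0) R2=(0,0,0,0)
Op 3: merge R3<->R2 -> R3=(0,0,0,1) R2=(0,0,0,1)
Op 4: inc R3 by 2 -> R3=(0,0,0,3) value=3
Op 5: inc R0 by 4 -> R0=(4,0,0,0) value=4
Op 6: inc R2 by 3 -> R2=(0,0,3,1) value=4
Op 7: inc R3 by 3 -> R3=(0,0,0,6) value=6
Op 8: inc R3 by 4 -> R3=(0,0,0,10) value=10
Op 9: inc R3 by 3 -> R3=(0,0,0,13) value=13

Answer: 0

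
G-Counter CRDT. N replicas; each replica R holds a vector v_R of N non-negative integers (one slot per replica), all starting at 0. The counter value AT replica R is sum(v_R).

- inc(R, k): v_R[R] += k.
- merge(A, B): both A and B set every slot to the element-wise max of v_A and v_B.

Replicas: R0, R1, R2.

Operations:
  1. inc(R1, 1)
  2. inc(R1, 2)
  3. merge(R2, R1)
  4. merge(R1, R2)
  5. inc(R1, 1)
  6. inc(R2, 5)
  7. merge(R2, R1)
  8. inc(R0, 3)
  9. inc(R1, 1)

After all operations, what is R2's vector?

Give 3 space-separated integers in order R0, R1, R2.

Answer: 0 4 5

Derivation:
Op 1: inc R1 by 1 -> R1=(0,1,0) value=1
Op 2: inc R1 by 2 -> R1=(0,3,0) value=3
Op 3: merge R2<->R1 -> R2=(0,3,0) R1=(0,3,0)
Op 4: merge R1<->R2 -> R1=(0,3,0) R2=(0,3,0)
Op 5: inc R1 by 1 -> R1=(0,4,0) value=4
Op 6: inc R2 by 5 -> R2=(0,3,5) value=8
Op 7: merge R2<->R1 -> R2=(0,4,5) R1=(0,4,5)
Op 8: inc R0 by 3 -> R0=(3,0,0) value=3
Op 9: inc R1 by 1 -> R1=(0,5,5) value=10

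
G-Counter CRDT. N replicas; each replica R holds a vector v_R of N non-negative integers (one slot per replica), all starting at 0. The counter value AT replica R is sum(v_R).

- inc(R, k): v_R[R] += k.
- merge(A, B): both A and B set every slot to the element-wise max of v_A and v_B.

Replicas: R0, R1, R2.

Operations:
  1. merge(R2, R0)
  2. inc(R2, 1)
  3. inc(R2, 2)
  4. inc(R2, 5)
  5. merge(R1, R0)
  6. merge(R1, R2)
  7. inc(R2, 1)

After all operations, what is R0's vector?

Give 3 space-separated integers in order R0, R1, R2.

Op 1: merge R2<->R0 -> R2=(0,0,0) R0=(0,0,0)
Op 2: inc R2 by 1 -> R2=(0,0,1) value=1
Op 3: inc R2 by 2 -> R2=(0,0,3) value=3
Op 4: inc R2 by 5 -> R2=(0,0,8) value=8
Op 5: merge R1<->R0 -> R1=(0,0,0) R0=(0,0,0)
Op 6: merge R1<->R2 -> R1=(0,0,8) R2=(0,0,8)
Op 7: inc R2 by 1 -> R2=(0,0,9) value=9

Answer: 0 0 0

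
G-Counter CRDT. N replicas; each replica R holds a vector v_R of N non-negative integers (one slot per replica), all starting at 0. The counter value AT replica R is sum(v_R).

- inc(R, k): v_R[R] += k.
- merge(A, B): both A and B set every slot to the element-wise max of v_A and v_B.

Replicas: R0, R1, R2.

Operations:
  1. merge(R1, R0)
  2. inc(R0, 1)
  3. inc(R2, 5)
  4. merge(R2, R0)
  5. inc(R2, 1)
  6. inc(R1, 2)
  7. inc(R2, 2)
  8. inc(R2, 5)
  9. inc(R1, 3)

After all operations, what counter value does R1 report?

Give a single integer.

Op 1: merge R1<->R0 -> R1=(0,0,0) R0=(0,0,0)
Op 2: inc R0 by 1 -> R0=(1,0,0) value=1
Op 3: inc R2 by 5 -> R2=(0,0,5) value=5
Op 4: merge R2<->R0 -> R2=(1,0,5) R0=(1,0,5)
Op 5: inc R2 by 1 -> R2=(1,0,6) value=7
Op 6: inc R1 by 2 -> R1=(0,2,0) value=2
Op 7: inc R2 by 2 -> R2=(1,0,8) value=9
Op 8: inc R2 by 5 -> R2=(1,0,13) value=14
Op 9: inc R1 by 3 -> R1=(0,5,0) value=5

Answer: 5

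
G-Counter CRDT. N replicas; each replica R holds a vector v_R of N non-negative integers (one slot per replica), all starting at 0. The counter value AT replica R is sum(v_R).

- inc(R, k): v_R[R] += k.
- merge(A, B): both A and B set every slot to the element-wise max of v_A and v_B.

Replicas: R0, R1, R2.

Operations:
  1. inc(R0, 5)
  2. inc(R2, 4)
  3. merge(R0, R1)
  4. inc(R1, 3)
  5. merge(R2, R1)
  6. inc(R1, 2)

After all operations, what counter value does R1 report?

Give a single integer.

Op 1: inc R0 by 5 -> R0=(5,0,0) value=5
Op 2: inc R2 by 4 -> R2=(0,0,4) value=4
Op 3: merge R0<->R1 -> R0=(5,0,0) R1=(5,0,0)
Op 4: inc R1 by 3 -> R1=(5,3,0) value=8
Op 5: merge R2<->R1 -> R2=(5,3,4) R1=(5,3,4)
Op 6: inc R1 by 2 -> R1=(5,5,4) value=14

Answer: 14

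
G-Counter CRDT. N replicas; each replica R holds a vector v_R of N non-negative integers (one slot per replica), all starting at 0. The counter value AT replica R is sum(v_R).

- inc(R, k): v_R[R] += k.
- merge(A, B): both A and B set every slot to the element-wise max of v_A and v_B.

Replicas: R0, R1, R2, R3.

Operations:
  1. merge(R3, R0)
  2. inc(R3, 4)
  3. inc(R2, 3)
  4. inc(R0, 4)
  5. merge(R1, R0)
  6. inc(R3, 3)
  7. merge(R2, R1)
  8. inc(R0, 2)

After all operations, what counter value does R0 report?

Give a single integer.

Op 1: merge R3<->R0 -> R3=(0,0,0,0) R0=(0,0,0,0)
Op 2: inc R3 by 4 -> R3=(0,0,0,4) value=4
Op 3: inc R2 by 3 -> R2=(0,0,3,0) value=3
Op 4: inc R0 by 4 -> R0=(4,0,0,0) value=4
Op 5: merge R1<->R0 -> R1=(4,0,0,0) R0=(4,0,0,0)
Op 6: inc R3 by 3 -> R3=(0,0,0,7) value=7
Op 7: merge R2<->R1 -> R2=(4,0,3,0) R1=(4,0,3,0)
Op 8: inc R0 by 2 -> R0=(6,0,0,0) value=6

Answer: 6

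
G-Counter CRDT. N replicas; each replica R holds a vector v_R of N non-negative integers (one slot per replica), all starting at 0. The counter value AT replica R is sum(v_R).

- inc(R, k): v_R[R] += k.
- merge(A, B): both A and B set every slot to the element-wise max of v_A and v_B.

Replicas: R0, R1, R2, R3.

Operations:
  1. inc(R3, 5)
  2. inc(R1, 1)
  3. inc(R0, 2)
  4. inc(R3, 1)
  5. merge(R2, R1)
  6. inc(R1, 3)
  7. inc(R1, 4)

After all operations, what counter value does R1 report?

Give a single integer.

Answer: 8

Derivation:
Op 1: inc R3 by 5 -> R3=(0,0,0,5) value=5
Op 2: inc R1 by 1 -> R1=(0,1,0,0) value=1
Op 3: inc R0 by 2 -> R0=(2,0,0,0) value=2
Op 4: inc R3 by 1 -> R3=(0,0,0,6) value=6
Op 5: merge R2<->R1 -> R2=(0,1,0,0) R1=(0,1,0,0)
Op 6: inc R1 by 3 -> R1=(0,4,0,0) value=4
Op 7: inc R1 by 4 -> R1=(0,8,0,0) value=8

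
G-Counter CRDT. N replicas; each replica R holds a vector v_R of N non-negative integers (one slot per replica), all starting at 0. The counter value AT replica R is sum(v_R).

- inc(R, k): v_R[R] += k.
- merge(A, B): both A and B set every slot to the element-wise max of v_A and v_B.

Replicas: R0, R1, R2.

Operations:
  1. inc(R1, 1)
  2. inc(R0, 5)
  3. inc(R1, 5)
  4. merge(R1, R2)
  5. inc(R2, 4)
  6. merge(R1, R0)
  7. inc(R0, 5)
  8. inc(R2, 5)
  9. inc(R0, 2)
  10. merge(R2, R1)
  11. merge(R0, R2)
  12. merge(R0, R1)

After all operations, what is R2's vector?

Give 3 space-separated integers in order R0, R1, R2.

Op 1: inc R1 by 1 -> R1=(0,1,0) value=1
Op 2: inc R0 by 5 -> R0=(5,0,0) value=5
Op 3: inc R1 by 5 -> R1=(0,6,0) value=6
Op 4: merge R1<->R2 -> R1=(0,6,0) R2=(0,6,0)
Op 5: inc R2 by 4 -> R2=(0,6,4) value=10
Op 6: merge R1<->R0 -> R1=(5,6,0) R0=(5,6,0)
Op 7: inc R0 by 5 -> R0=(10,6,0) value=16
Op 8: inc R2 by 5 -> R2=(0,6,9) value=15
Op 9: inc R0 by 2 -> R0=(12,6,0) value=18
Op 10: merge R2<->R1 -> R2=(5,6,9) R1=(5,6,9)
Op 11: merge R0<->R2 -> R0=(12,6,9) R2=(12,6,9)
Op 12: merge R0<->R1 -> R0=(12,6,9) R1=(12,6,9)

Answer: 12 6 9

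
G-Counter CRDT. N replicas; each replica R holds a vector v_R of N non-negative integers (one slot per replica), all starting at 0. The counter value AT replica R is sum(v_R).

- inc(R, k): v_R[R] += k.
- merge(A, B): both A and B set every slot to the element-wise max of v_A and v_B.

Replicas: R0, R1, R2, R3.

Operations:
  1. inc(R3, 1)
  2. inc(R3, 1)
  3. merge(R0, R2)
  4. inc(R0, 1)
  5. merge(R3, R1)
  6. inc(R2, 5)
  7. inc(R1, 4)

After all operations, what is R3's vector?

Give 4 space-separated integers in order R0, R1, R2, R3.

Op 1: inc R3 by 1 -> R3=(0,0,0,1) value=1
Op 2: inc R3 by 1 -> R3=(0,0,0,2) value=2
Op 3: merge R0<->R2 -> R0=(0,0,0,0) R2=(0,0,0,0)
Op 4: inc R0 by 1 -> R0=(1,0,0,0) value=1
Op 5: merge R3<->R1 -> R3=(0,0,0,2) R1=(0,0,0,2)
Op 6: inc R2 by 5 -> R2=(0,0,5,0) value=5
Op 7: inc R1 by 4 -> R1=(0,4,0,2) value=6

Answer: 0 0 0 2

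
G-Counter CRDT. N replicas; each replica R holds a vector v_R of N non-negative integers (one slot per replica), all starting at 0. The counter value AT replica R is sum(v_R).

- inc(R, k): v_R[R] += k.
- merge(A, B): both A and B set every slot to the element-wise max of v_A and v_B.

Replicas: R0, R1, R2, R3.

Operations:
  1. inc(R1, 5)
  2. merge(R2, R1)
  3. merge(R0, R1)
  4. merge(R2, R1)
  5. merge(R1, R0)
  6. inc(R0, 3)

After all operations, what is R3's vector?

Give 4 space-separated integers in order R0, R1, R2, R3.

Answer: 0 0 0 0

Derivation:
Op 1: inc R1 by 5 -> R1=(0,5,0,0) value=5
Op 2: merge R2<->R1 -> R2=(0,5,0,0) R1=(0,5,0,0)
Op 3: merge R0<->R1 -> R0=(0,5,0,0) R1=(0,5,0,0)
Op 4: merge R2<->R1 -> R2=(0,5,0,0) R1=(0,5,0,0)
Op 5: merge R1<->R0 -> R1=(0,5,0,0) R0=(0,5,0,0)
Op 6: inc R0 by 3 -> R0=(3,5,0,0) value=8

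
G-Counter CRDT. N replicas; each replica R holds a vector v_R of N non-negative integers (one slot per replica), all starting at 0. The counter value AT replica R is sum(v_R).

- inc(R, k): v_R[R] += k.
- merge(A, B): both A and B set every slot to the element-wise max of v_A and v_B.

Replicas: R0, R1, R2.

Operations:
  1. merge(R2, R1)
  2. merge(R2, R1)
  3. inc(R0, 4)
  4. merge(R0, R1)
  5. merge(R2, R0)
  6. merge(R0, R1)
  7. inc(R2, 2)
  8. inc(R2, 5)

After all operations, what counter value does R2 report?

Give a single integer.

Answer: 11

Derivation:
Op 1: merge R2<->R1 -> R2=(0,0,0) R1=(0,0,0)
Op 2: merge R2<->R1 -> R2=(0,0,0) R1=(0,0,0)
Op 3: inc R0 by 4 -> R0=(4,0,0) value=4
Op 4: merge R0<->R1 -> R0=(4,0,0) R1=(4,0,0)
Op 5: merge R2<->R0 -> R2=(4,0,0) R0=(4,0,0)
Op 6: merge R0<->R1 -> R0=(4,0,0) R1=(4,0,0)
Op 7: inc R2 by 2 -> R2=(4,0,2) value=6
Op 8: inc R2 by 5 -> R2=(4,0,7) value=11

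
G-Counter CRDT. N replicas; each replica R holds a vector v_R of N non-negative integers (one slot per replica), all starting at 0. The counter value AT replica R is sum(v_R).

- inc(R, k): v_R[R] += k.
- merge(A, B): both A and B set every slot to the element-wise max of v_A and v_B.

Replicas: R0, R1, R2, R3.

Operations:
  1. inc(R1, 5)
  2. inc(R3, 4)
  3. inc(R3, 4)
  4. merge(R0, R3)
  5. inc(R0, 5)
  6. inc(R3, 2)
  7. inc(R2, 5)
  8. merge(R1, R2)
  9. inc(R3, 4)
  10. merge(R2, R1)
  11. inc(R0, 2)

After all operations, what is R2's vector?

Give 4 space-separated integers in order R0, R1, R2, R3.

Answer: 0 5 5 0

Derivation:
Op 1: inc R1 by 5 -> R1=(0,5,0,0) value=5
Op 2: inc R3 by 4 -> R3=(0,0,0,4) value=4
Op 3: inc R3 by 4 -> R3=(0,0,0,8) value=8
Op 4: merge R0<->R3 -> R0=(0,0,0,8) R3=(0,0,0,8)
Op 5: inc R0 by 5 -> R0=(5,0,0,8) value=13
Op 6: inc R3 by 2 -> R3=(0,0,0,10) value=10
Op 7: inc R2 by 5 -> R2=(0,0,5,0) value=5
Op 8: merge R1<->R2 -> R1=(0,5,5,0) R2=(0,5,5,0)
Op 9: inc R3 by 4 -> R3=(0,0,0,14) value=14
Op 10: merge R2<->R1 -> R2=(0,5,5,0) R1=(0,5,5,0)
Op 11: inc R0 by 2 -> R0=(7,0,0,8) value=15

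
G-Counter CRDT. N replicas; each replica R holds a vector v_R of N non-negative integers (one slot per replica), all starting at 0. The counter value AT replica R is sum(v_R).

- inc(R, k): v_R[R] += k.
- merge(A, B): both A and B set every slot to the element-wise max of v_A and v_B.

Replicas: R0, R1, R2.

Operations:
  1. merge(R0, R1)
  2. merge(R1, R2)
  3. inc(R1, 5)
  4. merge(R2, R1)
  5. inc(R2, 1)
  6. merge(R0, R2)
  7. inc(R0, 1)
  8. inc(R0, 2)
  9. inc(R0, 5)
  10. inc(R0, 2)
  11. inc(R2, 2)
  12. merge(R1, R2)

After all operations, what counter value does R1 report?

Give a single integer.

Op 1: merge R0<->R1 -> R0=(0,0,0) R1=(0,0,0)
Op 2: merge R1<->R2 -> R1=(0,0,0) R2=(0,0,0)
Op 3: inc R1 by 5 -> R1=(0,5,0) value=5
Op 4: merge R2<->R1 -> R2=(0,5,0) R1=(0,5,0)
Op 5: inc R2 by 1 -> R2=(0,5,1) value=6
Op 6: merge R0<->R2 -> R0=(0,5,1) R2=(0,5,1)
Op 7: inc R0 by 1 -> R0=(1,5,1) value=7
Op 8: inc R0 by 2 -> R0=(3,5,1) value=9
Op 9: inc R0 by 5 -> R0=(8,5,1) value=14
Op 10: inc R0 by 2 -> R0=(10,5,1) value=16
Op 11: inc R2 by 2 -> R2=(0,5,3) value=8
Op 12: merge R1<->R2 -> R1=(0,5,3) R2=(0,5,3)

Answer: 8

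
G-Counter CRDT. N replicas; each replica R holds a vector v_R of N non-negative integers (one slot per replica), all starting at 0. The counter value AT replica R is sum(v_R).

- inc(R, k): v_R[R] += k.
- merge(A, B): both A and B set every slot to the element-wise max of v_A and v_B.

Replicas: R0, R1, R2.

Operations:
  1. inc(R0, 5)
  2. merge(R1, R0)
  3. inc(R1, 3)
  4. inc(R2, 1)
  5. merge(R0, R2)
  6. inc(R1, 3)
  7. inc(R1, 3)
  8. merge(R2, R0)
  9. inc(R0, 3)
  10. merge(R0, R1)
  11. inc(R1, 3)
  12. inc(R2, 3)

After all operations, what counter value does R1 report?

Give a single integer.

Answer: 21

Derivation:
Op 1: inc R0 by 5 -> R0=(5,0,0) value=5
Op 2: merge R1<->R0 -> R1=(5,0,0) R0=(5,0,0)
Op 3: inc R1 by 3 -> R1=(5,3,0) value=8
Op 4: inc R2 by 1 -> R2=(0,0,1) value=1
Op 5: merge R0<->R2 -> R0=(5,0,1) R2=(5,0,1)
Op 6: inc R1 by 3 -> R1=(5,6,0) value=11
Op 7: inc R1 by 3 -> R1=(5,9,0) value=14
Op 8: merge R2<->R0 -> R2=(5,0,1) R0=(5,0,1)
Op 9: inc R0 by 3 -> R0=(8,0,1) value=9
Op 10: merge R0<->R1 -> R0=(8,9,1) R1=(8,9,1)
Op 11: inc R1 by 3 -> R1=(8,12,1) value=21
Op 12: inc R2 by 3 -> R2=(5,0,4) value=9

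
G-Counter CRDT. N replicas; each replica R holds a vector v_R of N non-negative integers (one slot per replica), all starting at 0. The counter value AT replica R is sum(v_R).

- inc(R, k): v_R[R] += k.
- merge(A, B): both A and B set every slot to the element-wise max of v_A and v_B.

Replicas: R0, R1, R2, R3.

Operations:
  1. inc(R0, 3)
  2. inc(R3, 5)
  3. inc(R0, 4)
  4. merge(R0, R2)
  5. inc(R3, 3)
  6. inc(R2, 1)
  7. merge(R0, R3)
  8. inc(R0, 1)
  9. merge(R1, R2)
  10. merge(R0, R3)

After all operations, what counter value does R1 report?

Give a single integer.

Answer: 8

Derivation:
Op 1: inc R0 by 3 -> R0=(3,0,0,0) value=3
Op 2: inc R3 by 5 -> R3=(0,0,0,5) value=5
Op 3: inc R0 by 4 -> R0=(7,0,0,0) value=7
Op 4: merge R0<->R2 -> R0=(7,0,0,0) R2=(7,0,0,0)
Op 5: inc R3 by 3 -> R3=(0,0,0,8) value=8
Op 6: inc R2 by 1 -> R2=(7,0,1,0) value=8
Op 7: merge R0<->R3 -> R0=(7,0,0,8) R3=(7,0,0,8)
Op 8: inc R0 by 1 -> R0=(8,0,0,8) value=16
Op 9: merge R1<->R2 -> R1=(7,0,1,0) R2=(7,0,1,0)
Op 10: merge R0<->R3 -> R0=(8,0,0,8) R3=(8,0,0,8)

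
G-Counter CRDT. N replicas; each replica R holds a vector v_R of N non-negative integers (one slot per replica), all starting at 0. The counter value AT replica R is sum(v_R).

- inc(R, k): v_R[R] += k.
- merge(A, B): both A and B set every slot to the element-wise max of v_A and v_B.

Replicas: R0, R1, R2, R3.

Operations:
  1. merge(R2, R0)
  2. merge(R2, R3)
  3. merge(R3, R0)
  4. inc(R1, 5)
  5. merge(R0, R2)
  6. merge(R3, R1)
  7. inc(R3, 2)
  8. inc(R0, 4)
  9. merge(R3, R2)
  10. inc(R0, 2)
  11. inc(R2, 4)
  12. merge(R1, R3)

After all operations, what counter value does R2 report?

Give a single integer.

Op 1: merge R2<->R0 -> R2=(0,0,0,0) R0=(0,0,0,0)
Op 2: merge R2<->R3 -> R2=(0,0,0,0) R3=(0,0,0,0)
Op 3: merge R3<->R0 -> R3=(0,0,0,0) R0=(0,0,0,0)
Op 4: inc R1 by 5 -> R1=(0,5,0,0) value=5
Op 5: merge R0<->R2 -> R0=(0,0,0,0) R2=(0,0,0,0)
Op 6: merge R3<->R1 -> R3=(0,5,0,0) R1=(0,5,0,0)
Op 7: inc R3 by 2 -> R3=(0,5,0,2) value=7
Op 8: inc R0 by 4 -> R0=(4,0,0,0) value=4
Op 9: merge R3<->R2 -> R3=(0,5,0,2) R2=(0,5,0,2)
Op 10: inc R0 by 2 -> R0=(6,0,0,0) value=6
Op 11: inc R2 by 4 -> R2=(0,5,4,2) value=11
Op 12: merge R1<->R3 -> R1=(0,5,0,2) R3=(0,5,0,2)

Answer: 11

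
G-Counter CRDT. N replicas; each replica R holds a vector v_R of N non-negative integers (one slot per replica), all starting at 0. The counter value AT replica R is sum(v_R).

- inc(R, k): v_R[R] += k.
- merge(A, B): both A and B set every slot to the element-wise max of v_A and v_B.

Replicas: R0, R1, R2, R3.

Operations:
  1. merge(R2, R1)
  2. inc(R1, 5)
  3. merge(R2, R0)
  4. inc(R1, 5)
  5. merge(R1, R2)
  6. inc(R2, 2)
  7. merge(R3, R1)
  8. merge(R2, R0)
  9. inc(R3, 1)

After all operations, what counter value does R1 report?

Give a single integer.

Op 1: merge R2<->R1 -> R2=(0,0,0,0) R1=(0,0,0,0)
Op 2: inc R1 by 5 -> R1=(0,5,0,0) value=5
Op 3: merge R2<->R0 -> R2=(0,0,0,0) R0=(0,0,0,0)
Op 4: inc R1 by 5 -> R1=(0,10,0,0) value=10
Op 5: merge R1<->R2 -> R1=(0,10,0,0) R2=(0,10,0,0)
Op 6: inc R2 by 2 -> R2=(0,10,2,0) value=12
Op 7: merge R3<->R1 -> R3=(0,10,0,0) R1=(0,10,0,0)
Op 8: merge R2<->R0 -> R2=(0,10,2,0) R0=(0,10,2,0)
Op 9: inc R3 by 1 -> R3=(0,10,0,1) value=11

Answer: 10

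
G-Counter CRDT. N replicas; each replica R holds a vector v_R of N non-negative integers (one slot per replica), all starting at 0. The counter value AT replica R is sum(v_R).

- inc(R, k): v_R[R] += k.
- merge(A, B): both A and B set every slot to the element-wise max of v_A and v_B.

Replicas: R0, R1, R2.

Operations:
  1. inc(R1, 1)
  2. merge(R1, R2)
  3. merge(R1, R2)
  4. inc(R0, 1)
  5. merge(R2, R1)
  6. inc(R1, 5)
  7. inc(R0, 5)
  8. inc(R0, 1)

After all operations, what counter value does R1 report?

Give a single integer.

Answer: 6

Derivation:
Op 1: inc R1 by 1 -> R1=(0,1,0) value=1
Op 2: merge R1<->R2 -> R1=(0,1,0) R2=(0,1,0)
Op 3: merge R1<->R2 -> R1=(0,1,0) R2=(0,1,0)
Op 4: inc R0 by 1 -> R0=(1,0,0) value=1
Op 5: merge R2<->R1 -> R2=(0,1,0) R1=(0,1,0)
Op 6: inc R1 by 5 -> R1=(0,6,0) value=6
Op 7: inc R0 by 5 -> R0=(6,0,0) value=6
Op 8: inc R0 by 1 -> R0=(7,0,0) value=7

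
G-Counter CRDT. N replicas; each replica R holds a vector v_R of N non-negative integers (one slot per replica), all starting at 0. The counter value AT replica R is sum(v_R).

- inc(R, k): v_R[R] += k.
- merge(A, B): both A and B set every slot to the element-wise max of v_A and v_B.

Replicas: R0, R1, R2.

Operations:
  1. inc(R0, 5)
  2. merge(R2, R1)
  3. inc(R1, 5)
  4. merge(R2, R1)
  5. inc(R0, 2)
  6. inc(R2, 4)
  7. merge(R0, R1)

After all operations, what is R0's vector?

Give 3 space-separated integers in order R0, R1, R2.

Answer: 7 5 0

Derivation:
Op 1: inc R0 by 5 -> R0=(5,0,0) value=5
Op 2: merge R2<->R1 -> R2=(0,0,0) R1=(0,0,0)
Op 3: inc R1 by 5 -> R1=(0,5,0) value=5
Op 4: merge R2<->R1 -> R2=(0,5,0) R1=(0,5,0)
Op 5: inc R0 by 2 -> R0=(7,0,0) value=7
Op 6: inc R2 by 4 -> R2=(0,5,4) value=9
Op 7: merge R0<->R1 -> R0=(7,5,0) R1=(7,5,0)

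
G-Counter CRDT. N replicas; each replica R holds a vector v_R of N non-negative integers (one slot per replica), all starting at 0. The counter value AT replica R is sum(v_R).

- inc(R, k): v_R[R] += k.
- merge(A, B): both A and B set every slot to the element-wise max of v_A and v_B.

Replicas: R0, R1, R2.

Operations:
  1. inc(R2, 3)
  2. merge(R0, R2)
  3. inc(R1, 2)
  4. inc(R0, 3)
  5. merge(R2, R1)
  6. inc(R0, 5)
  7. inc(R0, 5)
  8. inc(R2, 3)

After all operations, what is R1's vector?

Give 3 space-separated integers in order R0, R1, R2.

Op 1: inc R2 by 3 -> R2=(0,0,3) value=3
Op 2: merge R0<->R2 -> R0=(0,0,3) R2=(0,0,3)
Op 3: inc R1 by 2 -> R1=(0,2,0) value=2
Op 4: inc R0 by 3 -> R0=(3,0,3) value=6
Op 5: merge R2<->R1 -> R2=(0,2,3) R1=(0,2,3)
Op 6: inc R0 by 5 -> R0=(8,0,3) value=11
Op 7: inc R0 by 5 -> R0=(13,0,3) value=16
Op 8: inc R2 by 3 -> R2=(0,2,6) value=8

Answer: 0 2 3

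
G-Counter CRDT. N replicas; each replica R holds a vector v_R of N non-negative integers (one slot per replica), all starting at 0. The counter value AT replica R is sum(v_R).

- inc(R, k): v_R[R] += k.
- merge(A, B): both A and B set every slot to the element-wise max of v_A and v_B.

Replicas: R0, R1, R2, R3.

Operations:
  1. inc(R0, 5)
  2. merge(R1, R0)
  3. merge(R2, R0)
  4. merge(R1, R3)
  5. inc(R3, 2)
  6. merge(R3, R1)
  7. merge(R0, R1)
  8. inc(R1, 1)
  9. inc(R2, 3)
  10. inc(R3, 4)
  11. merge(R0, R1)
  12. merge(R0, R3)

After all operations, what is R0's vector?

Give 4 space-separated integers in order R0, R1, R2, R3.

Op 1: inc R0 by 5 -> R0=(5,0,0,0) value=5
Op 2: merge R1<->R0 -> R1=(5,0,0,0) R0=(5,0,0,0)
Op 3: merge R2<->R0 -> R2=(5,0,0,0) R0=(5,0,0,0)
Op 4: merge R1<->R3 -> R1=(5,0,0,0) R3=(5,0,0,0)
Op 5: inc R3 by 2 -> R3=(5,0,0,2) value=7
Op 6: merge R3<->R1 -> R3=(5,0,0,2) R1=(5,0,0,2)
Op 7: merge R0<->R1 -> R0=(5,0,0,2) R1=(5,0,0,2)
Op 8: inc R1 by 1 -> R1=(5,1,0,2) value=8
Op 9: inc R2 by 3 -> R2=(5,0,3,0) value=8
Op 10: inc R3 by 4 -> R3=(5,0,0,6) value=11
Op 11: merge R0<->R1 -> R0=(5,1,0,2) R1=(5,1,0,2)
Op 12: merge R0<->R3 -> R0=(5,1,0,6) R3=(5,1,0,6)

Answer: 5 1 0 6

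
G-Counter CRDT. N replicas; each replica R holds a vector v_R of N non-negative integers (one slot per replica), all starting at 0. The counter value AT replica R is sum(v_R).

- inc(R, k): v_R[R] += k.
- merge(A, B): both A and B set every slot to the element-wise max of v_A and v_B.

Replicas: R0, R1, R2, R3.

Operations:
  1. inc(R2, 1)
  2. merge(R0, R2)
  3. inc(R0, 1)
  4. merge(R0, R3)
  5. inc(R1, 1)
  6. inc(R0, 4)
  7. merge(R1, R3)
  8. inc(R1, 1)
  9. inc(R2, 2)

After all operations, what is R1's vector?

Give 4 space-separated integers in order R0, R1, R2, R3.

Answer: 1 2 1 0

Derivation:
Op 1: inc R2 by 1 -> R2=(0,0,1,0) value=1
Op 2: merge R0<->R2 -> R0=(0,0,1,0) R2=(0,0,1,0)
Op 3: inc R0 by 1 -> R0=(1,0,1,0) value=2
Op 4: merge R0<->R3 -> R0=(1,0,1,0) R3=(1,0,1,0)
Op 5: inc R1 by 1 -> R1=(0,1,0,0) value=1
Op 6: inc R0 by 4 -> R0=(5,0,1,0) value=6
Op 7: merge R1<->R3 -> R1=(1,1,1,0) R3=(1,1,1,0)
Op 8: inc R1 by 1 -> R1=(1,2,1,0) value=4
Op 9: inc R2 by 2 -> R2=(0,0,3,0) value=3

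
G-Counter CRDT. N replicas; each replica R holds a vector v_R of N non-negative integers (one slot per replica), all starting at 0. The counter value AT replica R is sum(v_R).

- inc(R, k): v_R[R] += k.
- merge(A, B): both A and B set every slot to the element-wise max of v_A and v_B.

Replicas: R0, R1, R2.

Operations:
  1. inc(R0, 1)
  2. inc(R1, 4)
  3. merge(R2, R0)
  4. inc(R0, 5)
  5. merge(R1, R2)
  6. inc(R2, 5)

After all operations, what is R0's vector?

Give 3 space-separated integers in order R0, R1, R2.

Answer: 6 0 0

Derivation:
Op 1: inc R0 by 1 -> R0=(1,0,0) value=1
Op 2: inc R1 by 4 -> R1=(0,4,0) value=4
Op 3: merge R2<->R0 -> R2=(1,0,0) R0=(1,0,0)
Op 4: inc R0 by 5 -> R0=(6,0,0) value=6
Op 5: merge R1<->R2 -> R1=(1,4,0) R2=(1,4,0)
Op 6: inc R2 by 5 -> R2=(1,4,5) value=10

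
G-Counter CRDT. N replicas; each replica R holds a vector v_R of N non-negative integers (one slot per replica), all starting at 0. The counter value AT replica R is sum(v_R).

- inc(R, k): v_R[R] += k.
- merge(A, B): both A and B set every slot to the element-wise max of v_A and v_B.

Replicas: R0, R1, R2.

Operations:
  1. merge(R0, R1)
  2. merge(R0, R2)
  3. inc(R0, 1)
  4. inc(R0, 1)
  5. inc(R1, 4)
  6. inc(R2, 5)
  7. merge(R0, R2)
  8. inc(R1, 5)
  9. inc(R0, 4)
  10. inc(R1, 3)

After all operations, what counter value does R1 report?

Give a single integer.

Op 1: merge R0<->R1 -> R0=(0,0,0) R1=(0,0,0)
Op 2: merge R0<->R2 -> R0=(0,0,0) R2=(0,0,0)
Op 3: inc R0 by 1 -> R0=(1,0,0) value=1
Op 4: inc R0 by 1 -> R0=(2,0,0) value=2
Op 5: inc R1 by 4 -> R1=(0,4,0) value=4
Op 6: inc R2 by 5 -> R2=(0,0,5) value=5
Op 7: merge R0<->R2 -> R0=(2,0,5) R2=(2,0,5)
Op 8: inc R1 by 5 -> R1=(0,9,0) value=9
Op 9: inc R0 by 4 -> R0=(6,0,5) value=11
Op 10: inc R1 by 3 -> R1=(0,12,0) value=12

Answer: 12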